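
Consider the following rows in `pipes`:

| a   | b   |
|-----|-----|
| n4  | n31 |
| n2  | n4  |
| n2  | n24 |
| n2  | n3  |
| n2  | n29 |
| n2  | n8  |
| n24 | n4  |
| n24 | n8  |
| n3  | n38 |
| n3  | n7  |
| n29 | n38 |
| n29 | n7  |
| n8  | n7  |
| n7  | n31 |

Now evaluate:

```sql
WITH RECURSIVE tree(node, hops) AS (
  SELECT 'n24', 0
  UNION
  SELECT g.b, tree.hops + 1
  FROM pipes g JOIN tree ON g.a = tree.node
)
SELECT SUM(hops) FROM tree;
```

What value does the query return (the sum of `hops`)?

9

Base: (n24, hops=0).
Iteration 1: edges from {n24} -> (n4, hops=1), (n8, hops=1).
Iteration 2: edges from {n4,n8} -> (n31, hops=2), (n7, hops=2).
Iteration 3: edges from {n31,n7} -> (n31, hops=3).
Iteration 4: no outgoing edges from {n31}; recursion stops.
SUM(hops) = 0 + 1 + 1 + 2 + 2 + 3 = 9.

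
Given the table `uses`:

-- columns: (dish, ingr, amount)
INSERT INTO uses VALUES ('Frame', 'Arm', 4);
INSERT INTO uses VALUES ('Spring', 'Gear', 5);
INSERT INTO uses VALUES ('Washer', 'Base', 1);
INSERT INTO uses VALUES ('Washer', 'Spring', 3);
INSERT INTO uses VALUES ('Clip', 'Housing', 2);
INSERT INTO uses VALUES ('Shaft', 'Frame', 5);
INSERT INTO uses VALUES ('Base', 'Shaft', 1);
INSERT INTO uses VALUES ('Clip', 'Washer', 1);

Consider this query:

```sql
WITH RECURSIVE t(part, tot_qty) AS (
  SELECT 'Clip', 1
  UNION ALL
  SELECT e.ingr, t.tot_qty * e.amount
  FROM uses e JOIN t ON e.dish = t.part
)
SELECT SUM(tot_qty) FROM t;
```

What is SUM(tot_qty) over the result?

Base: (Clip, tot_qty=1).
Iteration 1: components of {Clip} -> Housing = 1*2 = 2, Washer = 1*1 = 1.
Iteration 2: components of {Housing,Washer} -> Base = 1*1 = 1, Spring = 1*3 = 3.
Iteration 3: components of {Base,Spring} -> Gear = 3*5 = 15, Shaft = 1*1 = 1.
Iteration 4: components of {Gear,Shaft} -> Frame = 1*5 = 5.
Iteration 5: components of {Frame} -> Arm = 5*4 = 20.
Iteration 6: no further components; recursion stops.
SUM(tot_qty) = 1 + 2 + 1 + 1 + 3 + 1 + 15 + 5 + 20 = 49.

49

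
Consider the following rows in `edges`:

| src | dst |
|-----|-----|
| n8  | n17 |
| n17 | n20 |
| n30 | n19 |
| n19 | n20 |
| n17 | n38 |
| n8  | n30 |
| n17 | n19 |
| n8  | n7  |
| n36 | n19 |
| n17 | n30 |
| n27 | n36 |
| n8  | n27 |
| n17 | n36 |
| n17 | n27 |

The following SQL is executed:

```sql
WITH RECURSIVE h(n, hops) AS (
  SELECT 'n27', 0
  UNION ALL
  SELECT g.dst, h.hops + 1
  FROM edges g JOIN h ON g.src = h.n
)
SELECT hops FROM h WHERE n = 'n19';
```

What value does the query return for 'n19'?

2

Base: (n27, hops=0).
Iteration 1: edges from {n27} -> (n36, hops=1).
Iteration 2: edges from {n36} -> (n19, hops=2).
Iteration 3: edges from {n19} -> (n20, hops=3).
Iteration 4: no outgoing edges from {n20}; recursion stops.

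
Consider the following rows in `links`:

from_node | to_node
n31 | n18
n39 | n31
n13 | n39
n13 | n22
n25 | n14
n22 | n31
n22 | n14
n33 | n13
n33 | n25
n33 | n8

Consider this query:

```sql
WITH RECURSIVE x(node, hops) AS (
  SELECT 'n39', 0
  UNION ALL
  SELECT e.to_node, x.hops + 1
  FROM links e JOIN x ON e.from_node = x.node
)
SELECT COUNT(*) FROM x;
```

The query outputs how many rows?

3

Base: (n39, hops=0).
Iteration 1: edges from {n39} -> (n31, hops=1).
Iteration 2: edges from {n31} -> (n18, hops=2).
Iteration 3: no outgoing edges from {n18}; recursion stops.
Total rows emitted: 3.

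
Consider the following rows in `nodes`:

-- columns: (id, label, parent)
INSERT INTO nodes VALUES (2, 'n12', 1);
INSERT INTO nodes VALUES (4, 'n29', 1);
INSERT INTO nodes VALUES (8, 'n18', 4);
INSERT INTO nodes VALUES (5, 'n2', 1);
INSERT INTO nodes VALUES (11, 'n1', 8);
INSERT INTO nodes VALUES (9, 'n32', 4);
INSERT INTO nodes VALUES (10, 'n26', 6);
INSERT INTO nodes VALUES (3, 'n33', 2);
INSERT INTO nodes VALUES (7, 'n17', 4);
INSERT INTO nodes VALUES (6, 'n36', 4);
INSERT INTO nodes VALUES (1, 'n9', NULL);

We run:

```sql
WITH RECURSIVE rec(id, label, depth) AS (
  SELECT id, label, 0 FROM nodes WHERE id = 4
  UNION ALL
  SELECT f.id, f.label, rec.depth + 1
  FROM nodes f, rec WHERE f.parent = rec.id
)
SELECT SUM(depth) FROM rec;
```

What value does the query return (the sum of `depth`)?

Base: id=4 (n29) at depth 0.
Iteration 1: rows with parent in {4} -> n36 (id 6, depth 1), n17 (id 7, depth 1), n18 (id 8, depth 1), n32 (id 9, depth 1).
Iteration 2: rows with parent in {6,7,8,9} -> n26 (id 10, depth 2), n1 (id 11, depth 2).
Iteration 3: no rows with parent in {10,11}; recursion stops.
SUM(depth) = 0 + 1 + 1 + 1 + 1 + 2 + 2 = 8.

8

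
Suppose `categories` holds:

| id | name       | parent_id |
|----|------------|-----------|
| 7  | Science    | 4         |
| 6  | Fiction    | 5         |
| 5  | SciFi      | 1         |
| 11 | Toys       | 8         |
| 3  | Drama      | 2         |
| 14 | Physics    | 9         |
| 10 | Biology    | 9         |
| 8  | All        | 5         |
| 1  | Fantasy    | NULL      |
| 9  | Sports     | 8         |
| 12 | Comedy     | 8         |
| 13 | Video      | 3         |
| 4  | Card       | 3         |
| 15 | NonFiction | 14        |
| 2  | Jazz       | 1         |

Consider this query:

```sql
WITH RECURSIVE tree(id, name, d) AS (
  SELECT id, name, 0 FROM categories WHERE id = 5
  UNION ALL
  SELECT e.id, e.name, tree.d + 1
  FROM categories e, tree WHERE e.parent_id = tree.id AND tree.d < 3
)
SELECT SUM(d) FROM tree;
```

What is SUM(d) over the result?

14

Base: id=5 (SciFi) at d 0.
Iteration 1: rows with parent_id in {5} -> Fiction (id 6, d 1), All (id 8, d 1).
Iteration 2: rows with parent_id in {6,8} -> Sports (id 9, d 2), Toys (id 11, d 2), Comedy (id 12, d 2).
Iteration 3: rows with parent_id in {9,11,12} -> Biology (id 10, d 3), Physics (id 14, d 3).
Iteration 4: d < 3 fails for all current rows; recursion stops.
SUM(d) = 0 + 1 + 1 + 2 + 2 + 2 + 3 + 3 = 14.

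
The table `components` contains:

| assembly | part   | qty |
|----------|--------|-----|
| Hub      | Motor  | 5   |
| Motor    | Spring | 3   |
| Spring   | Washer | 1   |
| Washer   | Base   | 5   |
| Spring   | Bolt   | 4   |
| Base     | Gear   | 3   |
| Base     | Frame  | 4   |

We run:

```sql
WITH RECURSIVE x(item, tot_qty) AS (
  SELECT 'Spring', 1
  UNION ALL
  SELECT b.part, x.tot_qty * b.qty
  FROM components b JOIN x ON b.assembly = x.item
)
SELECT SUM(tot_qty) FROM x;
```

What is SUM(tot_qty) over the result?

46

Base: (Spring, tot_qty=1).
Iteration 1: components of {Spring} -> Bolt = 1*4 = 4, Washer = 1*1 = 1.
Iteration 2: components of {Bolt,Washer} -> Base = 1*5 = 5.
Iteration 3: components of {Base} -> Frame = 5*4 = 20, Gear = 5*3 = 15.
Iteration 4: no further components; recursion stops.
SUM(tot_qty) = 1 + 1 + 4 + 5 + 15 + 20 = 46.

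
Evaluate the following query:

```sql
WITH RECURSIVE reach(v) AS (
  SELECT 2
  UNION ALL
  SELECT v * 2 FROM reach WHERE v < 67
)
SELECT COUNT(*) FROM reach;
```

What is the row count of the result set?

7

Base: v=2.
Iteration 1: 2 < 67 holds -> v = 2 * 2 = 4.
Iteration 2: 4 < 67 holds -> v = 4 * 2 = 8.
Iteration 3: 8 < 67 holds -> v = 8 * 2 = 16.
Iteration 4: 16 < 67 holds -> v = 16 * 2 = 32.
Iteration 5: 32 < 67 holds -> v = 32 * 2 = 64.
Iteration 6: 64 < 67 holds -> v = 64 * 2 = 128.
Iteration 7: 128 < 67 fails; recursion stops.
Total rows emitted: 7.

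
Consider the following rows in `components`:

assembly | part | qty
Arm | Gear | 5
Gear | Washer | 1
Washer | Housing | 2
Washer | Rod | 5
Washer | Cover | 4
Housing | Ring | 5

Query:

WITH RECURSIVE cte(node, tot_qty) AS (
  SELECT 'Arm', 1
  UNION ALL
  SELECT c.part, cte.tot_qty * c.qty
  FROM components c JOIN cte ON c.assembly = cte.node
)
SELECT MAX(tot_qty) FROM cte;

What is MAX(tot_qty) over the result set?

50

Base: (Arm, tot_qty=1).
Iteration 1: components of {Arm} -> Gear = 1*5 = 5.
Iteration 2: components of {Gear} -> Washer = 5*1 = 5.
Iteration 3: components of {Washer} -> Cover = 5*4 = 20, Housing = 5*2 = 10, Rod = 5*5 = 25.
Iteration 4: components of {Cover,Housing,Rod} -> Ring = 10*5 = 50.
Iteration 5: no further components; recursion stops.
tot_qty values: 1, 5, 5, 10, 25, 20, 50; the maximum is 50.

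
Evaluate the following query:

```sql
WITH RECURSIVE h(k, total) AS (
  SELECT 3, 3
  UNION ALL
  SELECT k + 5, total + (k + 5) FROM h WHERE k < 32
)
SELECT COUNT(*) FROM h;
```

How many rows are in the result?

Base: k=3, total=3.
Iteration 1: 3 < 32 holds -> k = 3 + 5 = 8, total = 3 + 8 = 11.
Iteration 2: 8 < 32 holds -> k = 8 + 5 = 13, total = 11 + 13 = 24.
Iteration 3: 13 < 32 holds -> k = 13 + 5 = 18, total = 24 + 18 = 42.
Iteration 4: 18 < 32 holds -> k = 18 + 5 = 23, total = 42 + 23 = 65.
Iteration 5: 23 < 32 holds -> k = 23 + 5 = 28, total = 65 + 28 = 93.
Iteration 6: 28 < 32 holds -> k = 28 + 5 = 33, total = 93 + 33 = 126.
Iteration 7: 33 < 32 fails; recursion stops.
Total rows emitted: 7.

7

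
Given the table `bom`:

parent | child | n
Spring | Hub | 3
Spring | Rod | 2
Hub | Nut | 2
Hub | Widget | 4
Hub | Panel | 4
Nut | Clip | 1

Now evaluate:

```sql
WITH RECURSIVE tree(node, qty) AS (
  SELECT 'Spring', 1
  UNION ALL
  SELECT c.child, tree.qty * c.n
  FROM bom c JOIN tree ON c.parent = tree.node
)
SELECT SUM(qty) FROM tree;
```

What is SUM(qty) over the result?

42

Base: (Spring, qty=1).
Iteration 1: components of {Spring} -> Hub = 1*3 = 3, Rod = 1*2 = 2.
Iteration 2: components of {Hub,Rod} -> Nut = 3*2 = 6, Panel = 3*4 = 12, Widget = 3*4 = 12.
Iteration 3: components of {Nut,Panel,Widget} -> Clip = 6*1 = 6.
Iteration 4: no further components; recursion stops.
SUM(qty) = 1 + 3 + 2 + 6 + 12 + 12 + 6 = 42.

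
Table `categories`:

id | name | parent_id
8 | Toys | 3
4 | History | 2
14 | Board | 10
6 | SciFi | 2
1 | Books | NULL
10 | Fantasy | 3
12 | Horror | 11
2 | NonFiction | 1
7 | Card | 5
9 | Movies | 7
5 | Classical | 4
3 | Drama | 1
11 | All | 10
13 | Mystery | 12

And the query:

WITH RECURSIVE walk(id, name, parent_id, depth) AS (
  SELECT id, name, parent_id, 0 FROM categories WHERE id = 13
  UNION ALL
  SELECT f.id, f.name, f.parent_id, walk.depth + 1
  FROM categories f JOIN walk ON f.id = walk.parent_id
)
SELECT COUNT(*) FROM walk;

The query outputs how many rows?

6

Base: id=13 (Mystery), parent_id=12, depth 0.
Iteration 1: join on id=12 -> Horror (id 12, parent_id=11, depth 1).
Iteration 2: join on id=11 -> All (id 11, parent_id=10, depth 2).
Iteration 3: join on id=10 -> Fantasy (id 10, parent_id=3, depth 3).
Iteration 4: join on id=3 -> Drama (id 3, parent_id=1, depth 4).
Iteration 5: join on id=1 -> Books (id 1, parent_id=NULL, depth 5).
Iteration 6: parent_id is NULL; no match; recursion stops.
Total rows emitted: 6.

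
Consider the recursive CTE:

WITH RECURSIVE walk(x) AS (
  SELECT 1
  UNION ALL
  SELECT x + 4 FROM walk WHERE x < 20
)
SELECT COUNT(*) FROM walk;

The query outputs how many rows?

6

Base: x=1.
Iteration 1: 1 < 20 holds -> x = 1 + 4 = 5.
Iteration 2: 5 < 20 holds -> x = 5 + 4 = 9.
Iteration 3: 9 < 20 holds -> x = 9 + 4 = 13.
Iteration 4: 13 < 20 holds -> x = 13 + 4 = 17.
Iteration 5: 17 < 20 holds -> x = 17 + 4 = 21.
Iteration 6: 21 < 20 fails; recursion stops.
Total rows emitted: 6.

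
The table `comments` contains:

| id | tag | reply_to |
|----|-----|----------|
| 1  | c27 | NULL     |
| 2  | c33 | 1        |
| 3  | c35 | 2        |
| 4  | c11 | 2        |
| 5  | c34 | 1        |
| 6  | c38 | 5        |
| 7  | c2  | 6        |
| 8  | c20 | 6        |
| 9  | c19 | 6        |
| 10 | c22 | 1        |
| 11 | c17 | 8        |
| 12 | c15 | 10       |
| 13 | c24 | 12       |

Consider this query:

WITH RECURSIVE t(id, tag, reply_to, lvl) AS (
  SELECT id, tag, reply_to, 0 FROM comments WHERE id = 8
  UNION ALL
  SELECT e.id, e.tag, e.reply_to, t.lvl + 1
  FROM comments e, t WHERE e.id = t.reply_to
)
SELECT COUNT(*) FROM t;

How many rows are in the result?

4

Base: id=8 (c20), reply_to=6, lvl 0.
Iteration 1: join on id=6 -> c38 (id 6, reply_to=5, lvl 1).
Iteration 2: join on id=5 -> c34 (id 5, reply_to=1, lvl 2).
Iteration 3: join on id=1 -> c27 (id 1, reply_to=NULL, lvl 3).
Iteration 4: reply_to is NULL; no match; recursion stops.
Total rows emitted: 4.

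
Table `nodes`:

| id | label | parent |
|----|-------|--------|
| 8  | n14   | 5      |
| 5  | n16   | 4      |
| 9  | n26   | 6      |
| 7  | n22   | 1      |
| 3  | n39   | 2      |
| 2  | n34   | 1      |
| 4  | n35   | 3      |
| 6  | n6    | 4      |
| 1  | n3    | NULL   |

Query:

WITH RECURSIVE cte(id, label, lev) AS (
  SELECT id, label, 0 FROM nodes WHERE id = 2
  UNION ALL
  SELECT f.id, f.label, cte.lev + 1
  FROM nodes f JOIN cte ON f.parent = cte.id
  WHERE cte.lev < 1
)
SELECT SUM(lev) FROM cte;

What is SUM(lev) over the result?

1

Base: id=2 (n34) at lev 0.
Iteration 1: rows with parent in {2} -> n39 (id 3, lev 1).
Iteration 2: lev < 1 fails for all current rows; recursion stops.
SUM(lev) = 0 + 1 = 1.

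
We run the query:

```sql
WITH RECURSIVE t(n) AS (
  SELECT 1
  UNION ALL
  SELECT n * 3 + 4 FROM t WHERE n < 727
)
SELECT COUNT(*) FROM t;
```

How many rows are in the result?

Base: n=1.
Iteration 1: 1 < 727 holds -> n = 1 * 3 + 4 = 7.
Iteration 2: 7 < 727 holds -> n = 7 * 3 + 4 = 25.
Iteration 3: 25 < 727 holds -> n = 25 * 3 + 4 = 79.
Iteration 4: 79 < 727 holds -> n = 79 * 3 + 4 = 241.
Iteration 5: 241 < 727 holds -> n = 241 * 3 + 4 = 727.
Iteration 6: 727 < 727 fails; recursion stops.
Total rows emitted: 6.

6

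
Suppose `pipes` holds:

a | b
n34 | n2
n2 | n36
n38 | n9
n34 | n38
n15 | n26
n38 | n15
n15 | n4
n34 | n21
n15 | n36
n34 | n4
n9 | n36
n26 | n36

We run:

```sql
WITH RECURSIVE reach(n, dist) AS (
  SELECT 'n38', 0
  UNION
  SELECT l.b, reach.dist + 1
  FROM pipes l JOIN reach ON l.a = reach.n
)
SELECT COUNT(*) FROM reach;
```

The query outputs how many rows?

7

Base: (n38, dist=0).
Iteration 1: edges from {n38} -> (n15, dist=1), (n9, dist=1).
Iteration 2: edges from {n15,n9} -> (n26, dist=2), (n36, dist=2), (n4, dist=2). [UNION drops 1 duplicate row(s)]
Iteration 3: edges from {n26,n36,n4} -> (n36, dist=3).
Iteration 4: no outgoing edges from {n36}; recursion stops.
Total rows emitted: 7.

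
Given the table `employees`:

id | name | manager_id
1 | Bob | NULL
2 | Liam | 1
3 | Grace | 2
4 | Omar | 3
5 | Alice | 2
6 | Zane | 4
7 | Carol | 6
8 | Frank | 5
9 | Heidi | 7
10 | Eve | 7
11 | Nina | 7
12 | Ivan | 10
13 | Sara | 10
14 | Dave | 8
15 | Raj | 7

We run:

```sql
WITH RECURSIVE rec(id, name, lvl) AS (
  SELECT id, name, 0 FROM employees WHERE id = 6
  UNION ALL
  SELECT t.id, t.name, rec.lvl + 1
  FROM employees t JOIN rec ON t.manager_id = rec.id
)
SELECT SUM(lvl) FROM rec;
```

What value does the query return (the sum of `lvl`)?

15

Base: id=6 (Zane) at lvl 0.
Iteration 1: rows with manager_id in {6} -> Carol (id 7, lvl 1).
Iteration 2: rows with manager_id in {7} -> Heidi (id 9, lvl 2), Eve (id 10, lvl 2), Nina (id 11, lvl 2), Raj (id 15, lvl 2).
Iteration 3: rows with manager_id in {9,10,11,15} -> Ivan (id 12, lvl 3), Sara (id 13, lvl 3).
Iteration 4: no rows with manager_id in {12,13}; recursion stops.
SUM(lvl) = 0 + 1 + 2 + 2 + 2 + 2 + 3 + 3 = 15.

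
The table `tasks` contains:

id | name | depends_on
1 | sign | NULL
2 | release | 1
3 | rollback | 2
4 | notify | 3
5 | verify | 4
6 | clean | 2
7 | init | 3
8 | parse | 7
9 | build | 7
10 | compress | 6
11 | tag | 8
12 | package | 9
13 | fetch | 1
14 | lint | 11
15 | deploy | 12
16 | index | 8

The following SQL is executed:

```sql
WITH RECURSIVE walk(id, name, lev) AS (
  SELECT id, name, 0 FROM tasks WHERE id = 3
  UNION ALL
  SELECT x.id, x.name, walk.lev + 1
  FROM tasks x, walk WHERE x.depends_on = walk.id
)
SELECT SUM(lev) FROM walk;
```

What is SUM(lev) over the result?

25

Base: id=3 (rollback) at lev 0.
Iteration 1: rows with depends_on in {3} -> notify (id 4, lev 1), init (id 7, lev 1).
Iteration 2: rows with depends_on in {4,7} -> verify (id 5, lev 2), parse (id 8, lev 2), build (id 9, lev 2).
Iteration 3: rows with depends_on in {5,8,9} -> tag (id 11, lev 3), package (id 12, lev 3), index (id 16, lev 3).
Iteration 4: rows with depends_on in {11,12,16} -> lint (id 14, lev 4), deploy (id 15, lev 4).
Iteration 5: no rows with depends_on in {14,15}; recursion stops.
SUM(lev) = 0 + 1 + 1 + 2 + 2 + 2 + 3 + 3 + 3 + 4 + 4 = 25.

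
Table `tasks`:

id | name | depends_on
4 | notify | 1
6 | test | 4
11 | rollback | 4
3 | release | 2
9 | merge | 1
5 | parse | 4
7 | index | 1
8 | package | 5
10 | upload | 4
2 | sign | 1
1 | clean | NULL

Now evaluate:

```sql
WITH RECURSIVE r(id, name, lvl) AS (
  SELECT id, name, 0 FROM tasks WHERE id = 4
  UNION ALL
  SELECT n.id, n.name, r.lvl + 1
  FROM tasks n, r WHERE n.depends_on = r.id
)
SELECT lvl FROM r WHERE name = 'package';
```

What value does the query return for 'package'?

Base: id=4 (notify) at lvl 0.
Iteration 1: rows with depends_on in {4} -> parse (id 5, lvl 1), test (id 6, lvl 1), upload (id 10, lvl 1), rollback (id 11, lvl 1).
Iteration 2: rows with depends_on in {5,6,10,11} -> package (id 8, lvl 2).
Iteration 3: no rows with depends_on in {8}; recursion stops.

2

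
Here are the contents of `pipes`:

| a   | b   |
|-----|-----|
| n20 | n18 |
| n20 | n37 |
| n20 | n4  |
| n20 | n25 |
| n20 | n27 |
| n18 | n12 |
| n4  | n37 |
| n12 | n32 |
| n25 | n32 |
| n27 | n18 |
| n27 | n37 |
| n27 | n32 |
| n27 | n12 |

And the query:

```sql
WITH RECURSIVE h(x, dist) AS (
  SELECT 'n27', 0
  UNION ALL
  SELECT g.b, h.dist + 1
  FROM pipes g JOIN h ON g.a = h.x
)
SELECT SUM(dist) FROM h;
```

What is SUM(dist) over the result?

Base: (n27, dist=0).
Iteration 1: edges from {n27} -> (n12, dist=1), (n18, dist=1), (n32, dist=1), (n37, dist=1).
Iteration 2: edges from {n12,n18,n32,n37} -> (n12, dist=2), (n32, dist=2).
Iteration 3: edges from {n12,n32} -> (n32, dist=3).
Iteration 4: no outgoing edges from {n32}; recursion stops.
SUM(dist) = 0 + 1 + 1 + 1 + 1 + 2 + 2 + 3 = 11.

11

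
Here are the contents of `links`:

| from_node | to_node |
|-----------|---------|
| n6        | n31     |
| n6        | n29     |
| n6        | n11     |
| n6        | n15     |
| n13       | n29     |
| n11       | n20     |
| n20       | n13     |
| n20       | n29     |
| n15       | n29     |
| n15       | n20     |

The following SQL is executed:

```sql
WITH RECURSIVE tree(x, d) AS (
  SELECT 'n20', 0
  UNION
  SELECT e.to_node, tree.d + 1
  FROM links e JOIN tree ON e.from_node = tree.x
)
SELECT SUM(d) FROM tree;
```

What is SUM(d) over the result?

Base: (n20, d=0).
Iteration 1: edges from {n20} -> (n13, d=1), (n29, d=1).
Iteration 2: edges from {n13,n29} -> (n29, d=2).
Iteration 3: no outgoing edges from {n29}; recursion stops.
SUM(d) = 0 + 1 + 1 + 2 = 4.

4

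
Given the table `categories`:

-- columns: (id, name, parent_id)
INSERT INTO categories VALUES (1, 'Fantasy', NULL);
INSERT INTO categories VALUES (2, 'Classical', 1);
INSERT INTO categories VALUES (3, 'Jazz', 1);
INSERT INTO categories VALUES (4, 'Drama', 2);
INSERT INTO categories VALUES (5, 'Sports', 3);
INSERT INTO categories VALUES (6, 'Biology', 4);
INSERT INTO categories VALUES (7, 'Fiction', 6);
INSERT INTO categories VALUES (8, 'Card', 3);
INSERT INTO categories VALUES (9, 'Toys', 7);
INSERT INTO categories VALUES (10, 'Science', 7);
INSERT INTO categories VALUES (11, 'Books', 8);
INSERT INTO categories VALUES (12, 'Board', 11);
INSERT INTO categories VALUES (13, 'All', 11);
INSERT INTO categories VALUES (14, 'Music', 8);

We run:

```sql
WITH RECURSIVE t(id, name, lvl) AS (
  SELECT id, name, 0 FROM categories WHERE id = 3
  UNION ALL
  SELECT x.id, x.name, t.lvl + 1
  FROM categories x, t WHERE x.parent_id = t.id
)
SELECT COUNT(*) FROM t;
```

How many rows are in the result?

Base: id=3 (Jazz) at lvl 0.
Iteration 1: rows with parent_id in {3} -> Sports (id 5, lvl 1), Card (id 8, lvl 1).
Iteration 2: rows with parent_id in {5,8} -> Books (id 11, lvl 2), Music (id 14, lvl 2).
Iteration 3: rows with parent_id in {11,14} -> Board (id 12, lvl 3), All (id 13, lvl 3).
Iteration 4: no rows with parent_id in {12,13}; recursion stops.
Total rows emitted: 7.

7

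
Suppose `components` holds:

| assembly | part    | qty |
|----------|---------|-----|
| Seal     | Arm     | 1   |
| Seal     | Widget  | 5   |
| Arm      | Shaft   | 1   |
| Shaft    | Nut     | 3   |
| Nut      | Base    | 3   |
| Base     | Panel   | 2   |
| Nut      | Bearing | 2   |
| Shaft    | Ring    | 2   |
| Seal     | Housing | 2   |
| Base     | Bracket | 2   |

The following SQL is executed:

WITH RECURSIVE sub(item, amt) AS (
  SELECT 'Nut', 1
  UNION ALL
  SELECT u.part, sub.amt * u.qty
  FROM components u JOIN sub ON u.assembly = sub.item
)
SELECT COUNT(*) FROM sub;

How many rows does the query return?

Base: (Nut, amt=1).
Iteration 1: components of {Nut} -> Base = 1*3 = 3, Bearing = 1*2 = 2.
Iteration 2: components of {Base,Bearing} -> Bracket = 3*2 = 6, Panel = 3*2 = 6.
Iteration 3: no further components; recursion stops.
Total rows emitted: 5.

5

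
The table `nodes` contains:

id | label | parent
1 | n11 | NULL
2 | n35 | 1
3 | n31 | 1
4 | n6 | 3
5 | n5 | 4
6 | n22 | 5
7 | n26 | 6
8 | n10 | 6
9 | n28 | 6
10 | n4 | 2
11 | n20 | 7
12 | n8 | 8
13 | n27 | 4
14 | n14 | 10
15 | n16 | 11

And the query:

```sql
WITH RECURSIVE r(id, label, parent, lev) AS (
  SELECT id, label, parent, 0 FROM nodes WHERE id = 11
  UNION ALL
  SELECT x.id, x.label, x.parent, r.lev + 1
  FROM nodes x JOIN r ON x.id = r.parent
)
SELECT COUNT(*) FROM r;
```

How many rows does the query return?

Base: id=11 (n20), parent=7, lev 0.
Iteration 1: join on id=7 -> n26 (id 7, parent=6, lev 1).
Iteration 2: join on id=6 -> n22 (id 6, parent=5, lev 2).
Iteration 3: join on id=5 -> n5 (id 5, parent=4, lev 3).
Iteration 4: join on id=4 -> n6 (id 4, parent=3, lev 4).
Iteration 5: join on id=3 -> n31 (id 3, parent=1, lev 5).
Iteration 6: join on id=1 -> n11 (id 1, parent=NULL, lev 6).
Iteration 7: parent is NULL; no match; recursion stops.
Total rows emitted: 7.

7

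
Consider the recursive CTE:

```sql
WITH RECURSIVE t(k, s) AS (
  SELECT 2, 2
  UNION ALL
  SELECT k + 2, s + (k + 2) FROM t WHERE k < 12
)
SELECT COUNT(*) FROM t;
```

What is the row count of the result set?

Base: k=2, s=2.
Iteration 1: 2 < 12 holds -> k = 2 + 2 = 4, s = 2 + 4 = 6.
Iteration 2: 4 < 12 holds -> k = 4 + 2 = 6, s = 6 + 6 = 12.
Iteration 3: 6 < 12 holds -> k = 6 + 2 = 8, s = 12 + 8 = 20.
Iteration 4: 8 < 12 holds -> k = 8 + 2 = 10, s = 20 + 10 = 30.
Iteration 5: 10 < 12 holds -> k = 10 + 2 = 12, s = 30 + 12 = 42.
Iteration 6: 12 < 12 fails; recursion stops.
Total rows emitted: 6.

6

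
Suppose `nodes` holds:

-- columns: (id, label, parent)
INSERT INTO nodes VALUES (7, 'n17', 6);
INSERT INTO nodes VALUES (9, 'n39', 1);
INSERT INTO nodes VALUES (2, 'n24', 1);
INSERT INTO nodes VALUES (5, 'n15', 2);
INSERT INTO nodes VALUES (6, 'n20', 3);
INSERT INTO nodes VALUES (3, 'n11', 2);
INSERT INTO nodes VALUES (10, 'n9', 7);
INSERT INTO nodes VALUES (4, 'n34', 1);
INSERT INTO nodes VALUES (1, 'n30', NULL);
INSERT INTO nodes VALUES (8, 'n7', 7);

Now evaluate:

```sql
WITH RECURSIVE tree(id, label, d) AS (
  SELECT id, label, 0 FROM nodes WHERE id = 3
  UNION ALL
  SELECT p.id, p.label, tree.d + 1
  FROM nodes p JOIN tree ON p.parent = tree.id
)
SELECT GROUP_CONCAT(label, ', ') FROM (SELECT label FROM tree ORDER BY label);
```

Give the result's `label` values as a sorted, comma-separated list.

Base: id=3 (n11) at d 0.
Iteration 1: rows with parent in {3} -> n20 (id 6, d 1).
Iteration 2: rows with parent in {6} -> n17 (id 7, d 2).
Iteration 3: rows with parent in {7} -> n7 (id 8, d 3), n9 (id 10, d 3).
Iteration 4: no rows with parent in {8,10}; recursion stops.

n11, n17, n20, n7, n9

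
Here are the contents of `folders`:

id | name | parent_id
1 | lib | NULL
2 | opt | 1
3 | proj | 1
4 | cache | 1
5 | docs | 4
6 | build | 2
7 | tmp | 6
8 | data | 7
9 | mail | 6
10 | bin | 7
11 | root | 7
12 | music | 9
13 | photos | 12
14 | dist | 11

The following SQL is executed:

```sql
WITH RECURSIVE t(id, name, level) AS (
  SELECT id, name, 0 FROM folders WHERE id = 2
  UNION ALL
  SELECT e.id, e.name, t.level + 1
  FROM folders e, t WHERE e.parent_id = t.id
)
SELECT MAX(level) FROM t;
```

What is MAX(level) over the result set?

4

Base: id=2 (opt) at level 0.
Iteration 1: rows with parent_id in {2} -> build (id 6, level 1).
Iteration 2: rows with parent_id in {6} -> tmp (id 7, level 2), mail (id 9, level 2).
Iteration 3: rows with parent_id in {7,9} -> data (id 8, level 3), bin (id 10, level 3), root (id 11, level 3), music (id 12, level 3).
Iteration 4: rows with parent_id in {8,10,11,12} -> photos (id 13, level 4), dist (id 14, level 4).
Iteration 5: no rows with parent_id in {13,14}; recursion stops.
level values: 0, 1, 2, 2, 3, 3, 3, 3, 4, 4; the maximum is 4.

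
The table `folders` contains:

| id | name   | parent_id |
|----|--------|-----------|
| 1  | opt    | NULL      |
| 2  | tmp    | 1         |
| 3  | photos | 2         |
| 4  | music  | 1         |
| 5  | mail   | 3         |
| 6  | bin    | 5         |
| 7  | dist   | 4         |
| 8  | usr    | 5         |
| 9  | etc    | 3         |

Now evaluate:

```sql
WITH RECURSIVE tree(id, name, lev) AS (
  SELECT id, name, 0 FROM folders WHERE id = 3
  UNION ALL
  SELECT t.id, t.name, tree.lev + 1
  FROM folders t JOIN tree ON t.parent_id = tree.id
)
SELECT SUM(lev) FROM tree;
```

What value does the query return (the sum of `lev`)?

Base: id=3 (photos) at lev 0.
Iteration 1: rows with parent_id in {3} -> mail (id 5, lev 1), etc (id 9, lev 1).
Iteration 2: rows with parent_id in {5,9} -> bin (id 6, lev 2), usr (id 8, lev 2).
Iteration 3: no rows with parent_id in {6,8}; recursion stops.
SUM(lev) = 0 + 1 + 1 + 2 + 2 = 6.

6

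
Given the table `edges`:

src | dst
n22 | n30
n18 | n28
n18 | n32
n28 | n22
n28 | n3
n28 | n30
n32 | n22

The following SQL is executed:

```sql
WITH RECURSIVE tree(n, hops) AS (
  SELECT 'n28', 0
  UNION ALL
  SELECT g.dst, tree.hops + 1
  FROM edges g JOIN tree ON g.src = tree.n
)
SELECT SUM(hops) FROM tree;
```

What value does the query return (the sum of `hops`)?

5

Base: (n28, hops=0).
Iteration 1: edges from {n28} -> (n22, hops=1), (n3, hops=1), (n30, hops=1).
Iteration 2: edges from {n22,n3,n30} -> (n30, hops=2).
Iteration 3: no outgoing edges from {n30}; recursion stops.
SUM(hops) = 0 + 1 + 1 + 1 + 2 = 5.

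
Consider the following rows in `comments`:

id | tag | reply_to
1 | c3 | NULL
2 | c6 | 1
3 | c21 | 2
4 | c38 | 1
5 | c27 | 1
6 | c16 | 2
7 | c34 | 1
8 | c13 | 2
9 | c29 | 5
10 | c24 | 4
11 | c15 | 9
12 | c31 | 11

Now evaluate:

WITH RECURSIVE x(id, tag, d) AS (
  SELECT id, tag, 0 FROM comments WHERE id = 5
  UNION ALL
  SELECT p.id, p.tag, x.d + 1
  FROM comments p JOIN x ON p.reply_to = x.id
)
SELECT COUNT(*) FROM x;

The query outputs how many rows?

Base: id=5 (c27) at d 0.
Iteration 1: rows with reply_to in {5} -> c29 (id 9, d 1).
Iteration 2: rows with reply_to in {9} -> c15 (id 11, d 2).
Iteration 3: rows with reply_to in {11} -> c31 (id 12, d 3).
Iteration 4: no rows with reply_to in {12}; recursion stops.
Total rows emitted: 4.

4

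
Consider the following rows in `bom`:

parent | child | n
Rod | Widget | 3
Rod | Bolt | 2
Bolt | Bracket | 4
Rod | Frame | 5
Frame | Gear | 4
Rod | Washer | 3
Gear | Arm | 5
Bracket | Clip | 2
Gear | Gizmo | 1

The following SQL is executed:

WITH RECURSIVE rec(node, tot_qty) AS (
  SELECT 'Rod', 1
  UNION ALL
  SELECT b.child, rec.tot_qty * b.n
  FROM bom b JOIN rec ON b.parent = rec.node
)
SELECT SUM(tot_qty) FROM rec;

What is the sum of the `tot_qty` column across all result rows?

178

Base: (Rod, tot_qty=1).
Iteration 1: components of {Rod} -> Bolt = 1*2 = 2, Frame = 1*5 = 5, Washer = 1*3 = 3, Widget = 1*3 = 3.
Iteration 2: components of {Bolt,Frame,Washer,Widget} -> Bracket = 2*4 = 8, Gear = 5*4 = 20.
Iteration 3: components of {Bracket,Gear} -> Arm = 20*5 = 100, Clip = 8*2 = 16, Gizmo = 20*1 = 20.
Iteration 4: no further components; recursion stops.
SUM(tot_qty) = 1 + 3 + 2 + 5 + 3 + 8 + 20 + 16 + 100 + 20 = 178.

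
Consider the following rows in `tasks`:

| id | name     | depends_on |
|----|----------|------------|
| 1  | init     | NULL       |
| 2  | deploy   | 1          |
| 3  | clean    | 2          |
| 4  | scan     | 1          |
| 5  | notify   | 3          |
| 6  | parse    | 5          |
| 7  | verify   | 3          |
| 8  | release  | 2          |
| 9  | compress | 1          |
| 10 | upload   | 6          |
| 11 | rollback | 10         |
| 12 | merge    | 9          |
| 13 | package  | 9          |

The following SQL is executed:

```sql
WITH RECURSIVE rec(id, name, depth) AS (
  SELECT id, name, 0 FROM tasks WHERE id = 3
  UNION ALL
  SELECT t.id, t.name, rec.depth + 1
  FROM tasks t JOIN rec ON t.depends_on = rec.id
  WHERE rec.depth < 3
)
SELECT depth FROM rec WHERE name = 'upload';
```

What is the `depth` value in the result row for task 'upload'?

Base: id=3 (clean) at depth 0.
Iteration 1: rows with depends_on in {3} -> notify (id 5, depth 1), verify (id 7, depth 1).
Iteration 2: rows with depends_on in {5,7} -> parse (id 6, depth 2).
Iteration 3: rows with depends_on in {6} -> upload (id 10, depth 3).
Iteration 4: depth < 3 fails for all current rows; recursion stops.

3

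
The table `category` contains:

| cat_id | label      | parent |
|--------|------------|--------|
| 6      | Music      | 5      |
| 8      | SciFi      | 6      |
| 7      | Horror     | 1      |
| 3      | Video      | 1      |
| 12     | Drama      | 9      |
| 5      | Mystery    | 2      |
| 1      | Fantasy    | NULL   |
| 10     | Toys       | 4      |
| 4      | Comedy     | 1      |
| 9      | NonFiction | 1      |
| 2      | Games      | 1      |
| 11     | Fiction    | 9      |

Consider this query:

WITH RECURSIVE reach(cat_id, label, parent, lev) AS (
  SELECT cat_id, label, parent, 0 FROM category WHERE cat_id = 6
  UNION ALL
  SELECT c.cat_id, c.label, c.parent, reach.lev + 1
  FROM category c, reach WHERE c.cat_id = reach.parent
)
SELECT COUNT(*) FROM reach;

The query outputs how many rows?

4

Base: cat_id=6 (Music), parent=5, lev 0.
Iteration 1: join on cat_id=5 -> Mystery (id 5, parent=2, lev 1).
Iteration 2: join on cat_id=2 -> Games (id 2, parent=1, lev 2).
Iteration 3: join on cat_id=1 -> Fantasy (id 1, parent=NULL, lev 3).
Iteration 4: parent is NULL; no match; recursion stops.
Total rows emitted: 4.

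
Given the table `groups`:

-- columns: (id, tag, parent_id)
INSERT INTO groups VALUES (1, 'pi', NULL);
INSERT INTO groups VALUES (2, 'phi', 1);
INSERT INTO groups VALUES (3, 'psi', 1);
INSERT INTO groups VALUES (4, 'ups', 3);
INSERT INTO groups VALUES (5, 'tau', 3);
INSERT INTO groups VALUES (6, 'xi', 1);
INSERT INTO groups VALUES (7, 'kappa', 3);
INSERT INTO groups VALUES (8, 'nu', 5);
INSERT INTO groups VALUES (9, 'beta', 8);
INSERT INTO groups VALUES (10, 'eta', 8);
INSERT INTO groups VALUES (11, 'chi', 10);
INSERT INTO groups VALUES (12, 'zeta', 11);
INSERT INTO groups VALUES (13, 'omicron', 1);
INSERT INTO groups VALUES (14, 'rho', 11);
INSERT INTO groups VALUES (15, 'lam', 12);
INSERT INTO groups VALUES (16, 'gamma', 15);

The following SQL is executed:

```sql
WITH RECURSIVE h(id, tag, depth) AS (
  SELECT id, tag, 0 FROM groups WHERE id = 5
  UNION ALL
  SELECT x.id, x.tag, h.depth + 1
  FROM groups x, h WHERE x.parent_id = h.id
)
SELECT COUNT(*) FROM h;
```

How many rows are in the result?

9

Base: id=5 (tau) at depth 0.
Iteration 1: rows with parent_id in {5} -> nu (id 8, depth 1).
Iteration 2: rows with parent_id in {8} -> beta (id 9, depth 2), eta (id 10, depth 2).
Iteration 3: rows with parent_id in {9,10} -> chi (id 11, depth 3).
Iteration 4: rows with parent_id in {11} -> zeta (id 12, depth 4), rho (id 14, depth 4).
Iteration 5: rows with parent_id in {12,14} -> lam (id 15, depth 5).
Iteration 6: rows with parent_id in {15} -> gamma (id 16, depth 6).
Iteration 7: no rows with parent_id in {16}; recursion stops.
Total rows emitted: 9.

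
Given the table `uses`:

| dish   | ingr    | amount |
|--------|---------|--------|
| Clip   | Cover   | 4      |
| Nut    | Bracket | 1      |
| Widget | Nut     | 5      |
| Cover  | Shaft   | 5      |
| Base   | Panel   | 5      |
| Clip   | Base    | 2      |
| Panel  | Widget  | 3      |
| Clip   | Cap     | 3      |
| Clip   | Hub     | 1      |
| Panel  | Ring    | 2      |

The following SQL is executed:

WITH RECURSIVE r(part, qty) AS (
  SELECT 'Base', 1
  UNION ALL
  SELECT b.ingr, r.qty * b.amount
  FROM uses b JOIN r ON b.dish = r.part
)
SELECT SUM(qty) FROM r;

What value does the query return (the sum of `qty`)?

181

Base: (Base, qty=1).
Iteration 1: components of {Base} -> Panel = 1*5 = 5.
Iteration 2: components of {Panel} -> Ring = 5*2 = 10, Widget = 5*3 = 15.
Iteration 3: components of {Ring,Widget} -> Nut = 15*5 = 75.
Iteration 4: components of {Nut} -> Bracket = 75*1 = 75.
Iteration 5: no further components; recursion stops.
SUM(qty) = 1 + 5 + 15 + 10 + 75 + 75 = 181.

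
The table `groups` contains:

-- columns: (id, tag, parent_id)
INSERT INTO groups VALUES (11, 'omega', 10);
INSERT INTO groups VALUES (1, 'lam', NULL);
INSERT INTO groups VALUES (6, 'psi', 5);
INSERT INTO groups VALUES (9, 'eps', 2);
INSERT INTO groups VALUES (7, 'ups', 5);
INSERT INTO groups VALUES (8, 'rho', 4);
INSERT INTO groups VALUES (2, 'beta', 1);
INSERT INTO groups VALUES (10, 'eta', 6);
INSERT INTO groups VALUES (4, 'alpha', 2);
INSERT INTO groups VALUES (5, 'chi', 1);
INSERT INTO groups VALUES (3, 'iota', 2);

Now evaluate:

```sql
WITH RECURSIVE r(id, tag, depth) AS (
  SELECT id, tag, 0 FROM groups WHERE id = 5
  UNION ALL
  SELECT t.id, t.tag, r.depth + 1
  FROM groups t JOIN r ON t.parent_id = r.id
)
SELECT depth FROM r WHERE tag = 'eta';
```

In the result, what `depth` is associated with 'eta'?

Base: id=5 (chi) at depth 0.
Iteration 1: rows with parent_id in {5} -> psi (id 6, depth 1), ups (id 7, depth 1).
Iteration 2: rows with parent_id in {6,7} -> eta (id 10, depth 2).
Iteration 3: rows with parent_id in {10} -> omega (id 11, depth 3).
Iteration 4: no rows with parent_id in {11}; recursion stops.

2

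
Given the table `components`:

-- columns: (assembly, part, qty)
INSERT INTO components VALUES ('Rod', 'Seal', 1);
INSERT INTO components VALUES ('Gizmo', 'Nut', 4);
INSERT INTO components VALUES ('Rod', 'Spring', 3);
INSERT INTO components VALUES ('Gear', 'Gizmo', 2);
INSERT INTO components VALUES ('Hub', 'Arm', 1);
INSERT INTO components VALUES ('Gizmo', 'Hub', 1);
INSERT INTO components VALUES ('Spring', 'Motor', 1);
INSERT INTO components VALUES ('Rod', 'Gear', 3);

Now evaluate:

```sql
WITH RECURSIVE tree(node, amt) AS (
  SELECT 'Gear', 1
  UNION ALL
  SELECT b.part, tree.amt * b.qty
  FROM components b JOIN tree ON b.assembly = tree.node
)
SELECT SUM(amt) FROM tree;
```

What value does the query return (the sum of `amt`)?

Base: (Gear, amt=1).
Iteration 1: components of {Gear} -> Gizmo = 1*2 = 2.
Iteration 2: components of {Gizmo} -> Hub = 2*1 = 2, Nut = 2*4 = 8.
Iteration 3: components of {Hub,Nut} -> Arm = 2*1 = 2.
Iteration 4: no further components; recursion stops.
SUM(amt) = 1 + 2 + 2 + 8 + 2 = 15.

15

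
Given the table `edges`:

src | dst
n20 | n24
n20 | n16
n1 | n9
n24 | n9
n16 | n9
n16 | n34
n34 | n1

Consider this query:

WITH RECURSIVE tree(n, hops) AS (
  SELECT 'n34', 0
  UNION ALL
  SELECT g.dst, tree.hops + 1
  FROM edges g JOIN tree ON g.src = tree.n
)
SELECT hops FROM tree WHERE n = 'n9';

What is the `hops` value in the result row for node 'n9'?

Base: (n34, hops=0).
Iteration 1: edges from {n34} -> (n1, hops=1).
Iteration 2: edges from {n1} -> (n9, hops=2).
Iteration 3: no outgoing edges from {n9}; recursion stops.

2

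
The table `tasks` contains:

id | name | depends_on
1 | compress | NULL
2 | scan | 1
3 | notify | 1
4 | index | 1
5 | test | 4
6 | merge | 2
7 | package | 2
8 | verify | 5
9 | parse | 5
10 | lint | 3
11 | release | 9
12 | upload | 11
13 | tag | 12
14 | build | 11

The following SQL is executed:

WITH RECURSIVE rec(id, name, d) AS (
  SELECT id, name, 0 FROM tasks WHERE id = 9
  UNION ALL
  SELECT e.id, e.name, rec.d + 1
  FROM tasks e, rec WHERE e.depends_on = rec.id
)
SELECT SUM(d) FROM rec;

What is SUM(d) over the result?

Base: id=9 (parse) at d 0.
Iteration 1: rows with depends_on in {9} -> release (id 11, d 1).
Iteration 2: rows with depends_on in {11} -> upload (id 12, d 2), build (id 14, d 2).
Iteration 3: rows with depends_on in {12,14} -> tag (id 13, d 3).
Iteration 4: no rows with depends_on in {13}; recursion stops.
SUM(d) = 0 + 1 + 2 + 2 + 3 = 8.

8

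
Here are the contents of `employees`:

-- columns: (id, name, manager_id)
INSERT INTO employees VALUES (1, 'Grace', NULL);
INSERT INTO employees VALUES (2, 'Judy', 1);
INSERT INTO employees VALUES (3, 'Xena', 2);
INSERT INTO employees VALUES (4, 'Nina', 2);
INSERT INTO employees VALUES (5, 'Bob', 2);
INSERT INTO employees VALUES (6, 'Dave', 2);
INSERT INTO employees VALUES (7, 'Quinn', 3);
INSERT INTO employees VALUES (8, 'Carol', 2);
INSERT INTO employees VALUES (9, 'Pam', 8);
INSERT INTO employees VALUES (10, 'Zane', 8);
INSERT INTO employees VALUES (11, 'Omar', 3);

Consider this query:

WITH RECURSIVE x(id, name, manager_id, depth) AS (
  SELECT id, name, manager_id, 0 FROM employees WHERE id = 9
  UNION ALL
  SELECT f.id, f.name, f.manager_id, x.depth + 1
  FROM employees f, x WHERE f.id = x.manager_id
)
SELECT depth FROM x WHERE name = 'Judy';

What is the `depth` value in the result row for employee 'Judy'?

Base: id=9 (Pam), manager_id=8, depth 0.
Iteration 1: join on id=8 -> Carol (id 8, manager_id=2, depth 1).
Iteration 2: join on id=2 -> Judy (id 2, manager_id=1, depth 2).
Iteration 3: join on id=1 -> Grace (id 1, manager_id=NULL, depth 3).
Iteration 4: manager_id is NULL; no match; recursion stops.

2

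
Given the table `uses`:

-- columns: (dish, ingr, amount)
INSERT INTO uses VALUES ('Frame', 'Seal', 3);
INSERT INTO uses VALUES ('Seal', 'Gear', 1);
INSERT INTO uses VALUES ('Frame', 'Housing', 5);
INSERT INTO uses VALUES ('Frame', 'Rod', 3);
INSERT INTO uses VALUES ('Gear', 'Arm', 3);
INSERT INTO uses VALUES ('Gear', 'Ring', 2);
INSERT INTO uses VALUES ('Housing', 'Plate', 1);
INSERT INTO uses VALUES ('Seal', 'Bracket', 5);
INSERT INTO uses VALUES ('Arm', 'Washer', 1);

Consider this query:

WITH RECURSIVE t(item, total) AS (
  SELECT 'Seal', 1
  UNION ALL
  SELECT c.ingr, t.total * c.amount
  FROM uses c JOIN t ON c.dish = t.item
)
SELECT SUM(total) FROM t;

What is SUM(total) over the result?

15

Base: (Seal, total=1).
Iteration 1: components of {Seal} -> Bracket = 1*5 = 5, Gear = 1*1 = 1.
Iteration 2: components of {Bracket,Gear} -> Arm = 1*3 = 3, Ring = 1*2 = 2.
Iteration 3: components of {Arm,Ring} -> Washer = 3*1 = 3.
Iteration 4: no further components; recursion stops.
SUM(total) = 1 + 1 + 5 + 3 + 2 + 3 = 15.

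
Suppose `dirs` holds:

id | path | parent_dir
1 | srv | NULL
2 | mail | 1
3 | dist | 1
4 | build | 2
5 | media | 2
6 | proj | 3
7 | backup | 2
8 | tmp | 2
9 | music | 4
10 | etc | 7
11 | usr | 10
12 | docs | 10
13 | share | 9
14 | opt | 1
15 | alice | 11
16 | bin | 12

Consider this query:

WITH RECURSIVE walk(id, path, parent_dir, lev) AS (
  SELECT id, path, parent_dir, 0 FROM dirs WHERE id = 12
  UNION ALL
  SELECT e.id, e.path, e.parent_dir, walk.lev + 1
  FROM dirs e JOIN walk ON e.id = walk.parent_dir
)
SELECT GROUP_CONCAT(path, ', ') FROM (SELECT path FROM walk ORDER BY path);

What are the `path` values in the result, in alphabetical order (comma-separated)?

backup, docs, etc, mail, srv

Base: id=12 (docs), parent_dir=10, lev 0.
Iteration 1: join on id=10 -> etc (id 10, parent_dir=7, lev 1).
Iteration 2: join on id=7 -> backup (id 7, parent_dir=2, lev 2).
Iteration 3: join on id=2 -> mail (id 2, parent_dir=1, lev 3).
Iteration 4: join on id=1 -> srv (id 1, parent_dir=NULL, lev 4).
Iteration 5: parent_dir is NULL; no match; recursion stops.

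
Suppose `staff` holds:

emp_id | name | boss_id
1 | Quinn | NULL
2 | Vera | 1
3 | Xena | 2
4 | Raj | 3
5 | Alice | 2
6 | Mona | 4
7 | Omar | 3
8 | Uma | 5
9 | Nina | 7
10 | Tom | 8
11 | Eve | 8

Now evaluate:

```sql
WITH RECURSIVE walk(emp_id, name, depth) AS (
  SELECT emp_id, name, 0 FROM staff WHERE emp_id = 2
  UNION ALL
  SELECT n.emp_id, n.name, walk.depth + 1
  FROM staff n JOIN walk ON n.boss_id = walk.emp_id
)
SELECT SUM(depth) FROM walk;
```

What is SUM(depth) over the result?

20

Base: emp_id=2 (Vera) at depth 0.
Iteration 1: rows with boss_id in {2} -> Xena (id 3, depth 1), Alice (id 5, depth 1).
Iteration 2: rows with boss_id in {3,5} -> Raj (id 4, depth 2), Omar (id 7, depth 2), Uma (id 8, depth 2).
Iteration 3: rows with boss_id in {4,7,8} -> Mona (id 6, depth 3), Nina (id 9, depth 3), Tom (id 10, depth 3), Eve (id 11, depth 3).
Iteration 4: no rows with boss_id in {6,9,10,11}; recursion stops.
SUM(depth) = 0 + 1 + 1 + 2 + 2 + 2 + 3 + 3 + 3 + 3 = 20.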